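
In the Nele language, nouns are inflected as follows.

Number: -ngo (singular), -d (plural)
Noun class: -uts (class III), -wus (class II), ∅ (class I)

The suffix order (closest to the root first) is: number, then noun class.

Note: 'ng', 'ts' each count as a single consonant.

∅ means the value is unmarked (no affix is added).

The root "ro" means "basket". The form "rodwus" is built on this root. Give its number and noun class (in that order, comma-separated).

Segment: ro-d-wus.
number: -d → plural.
noun class: -wus → class II.

plural, class II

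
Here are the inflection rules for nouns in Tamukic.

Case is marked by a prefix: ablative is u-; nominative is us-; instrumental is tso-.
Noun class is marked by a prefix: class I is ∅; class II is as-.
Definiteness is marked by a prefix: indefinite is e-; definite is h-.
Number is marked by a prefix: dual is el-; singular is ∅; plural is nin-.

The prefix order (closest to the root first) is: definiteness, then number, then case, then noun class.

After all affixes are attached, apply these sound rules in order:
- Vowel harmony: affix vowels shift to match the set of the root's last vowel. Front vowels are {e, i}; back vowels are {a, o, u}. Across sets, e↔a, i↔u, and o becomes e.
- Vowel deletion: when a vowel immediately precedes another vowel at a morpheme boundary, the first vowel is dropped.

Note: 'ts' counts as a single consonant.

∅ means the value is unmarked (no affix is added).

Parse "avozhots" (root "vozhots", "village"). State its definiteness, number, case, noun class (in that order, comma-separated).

indefinite, singular, ablative, class I

Segment: u-e-vozhots.
definiteness: e- → indefinite.
number: ∅ → singular.
case: u- → ablative.
noun class: ∅ → class I.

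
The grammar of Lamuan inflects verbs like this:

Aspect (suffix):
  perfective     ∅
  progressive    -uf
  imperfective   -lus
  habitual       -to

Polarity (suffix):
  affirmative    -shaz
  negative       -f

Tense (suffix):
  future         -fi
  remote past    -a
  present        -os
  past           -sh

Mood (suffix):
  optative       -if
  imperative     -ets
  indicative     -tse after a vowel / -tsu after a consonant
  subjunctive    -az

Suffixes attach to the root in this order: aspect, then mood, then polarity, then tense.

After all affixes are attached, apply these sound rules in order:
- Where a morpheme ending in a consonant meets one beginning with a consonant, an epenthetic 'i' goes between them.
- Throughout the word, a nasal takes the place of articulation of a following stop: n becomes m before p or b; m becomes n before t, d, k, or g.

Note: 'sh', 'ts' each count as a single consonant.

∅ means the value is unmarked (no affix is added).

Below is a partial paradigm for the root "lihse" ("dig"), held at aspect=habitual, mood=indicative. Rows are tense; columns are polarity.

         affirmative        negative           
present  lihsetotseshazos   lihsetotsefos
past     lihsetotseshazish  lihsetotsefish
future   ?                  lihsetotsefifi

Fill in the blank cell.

Attach aspect habitual -to → lihseto.
Attach mood indicative -tse (after vowel 'o') → lihsetotse.
Attach polarity affirmative -shaz → lihsetotseshaz.
Attach tense future -fi → lihsetotseshazfi.
Apply epenthesis: lihsetotseshazfi → lihsetotseshazifi.
Nasal assimilation: no change.

lihsetotseshazifi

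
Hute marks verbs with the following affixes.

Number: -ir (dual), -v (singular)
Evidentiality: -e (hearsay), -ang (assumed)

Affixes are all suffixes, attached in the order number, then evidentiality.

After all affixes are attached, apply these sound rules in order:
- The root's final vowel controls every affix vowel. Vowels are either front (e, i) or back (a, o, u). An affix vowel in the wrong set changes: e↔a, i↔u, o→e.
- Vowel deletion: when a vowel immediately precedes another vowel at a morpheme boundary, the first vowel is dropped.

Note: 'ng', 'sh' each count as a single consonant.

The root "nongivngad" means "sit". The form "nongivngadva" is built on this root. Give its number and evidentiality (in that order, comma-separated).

Segment: nongivngad-v-e.
number: -v → singular.
evidentiality: -e → hearsay.

singular, hearsay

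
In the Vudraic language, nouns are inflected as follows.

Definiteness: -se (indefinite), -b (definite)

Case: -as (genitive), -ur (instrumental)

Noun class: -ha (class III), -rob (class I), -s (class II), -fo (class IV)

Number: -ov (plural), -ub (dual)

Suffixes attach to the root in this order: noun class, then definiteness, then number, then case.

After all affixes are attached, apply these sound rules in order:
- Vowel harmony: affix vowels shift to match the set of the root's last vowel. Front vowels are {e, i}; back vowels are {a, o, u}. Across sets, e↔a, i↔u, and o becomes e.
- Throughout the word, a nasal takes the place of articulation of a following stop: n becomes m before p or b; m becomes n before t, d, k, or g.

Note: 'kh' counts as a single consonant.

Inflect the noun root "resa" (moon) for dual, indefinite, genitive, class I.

resarobsaubas

Attach noun class class I -rob → resarob.
Attach definiteness indefinite -se → resarobse.
Attach number dual -ub → resarobseub.
Attach case genitive -as → resarobseubas.
Apply vowel harmony: resarobseubas → resarobsaubas.
Nasal assimilation: no change.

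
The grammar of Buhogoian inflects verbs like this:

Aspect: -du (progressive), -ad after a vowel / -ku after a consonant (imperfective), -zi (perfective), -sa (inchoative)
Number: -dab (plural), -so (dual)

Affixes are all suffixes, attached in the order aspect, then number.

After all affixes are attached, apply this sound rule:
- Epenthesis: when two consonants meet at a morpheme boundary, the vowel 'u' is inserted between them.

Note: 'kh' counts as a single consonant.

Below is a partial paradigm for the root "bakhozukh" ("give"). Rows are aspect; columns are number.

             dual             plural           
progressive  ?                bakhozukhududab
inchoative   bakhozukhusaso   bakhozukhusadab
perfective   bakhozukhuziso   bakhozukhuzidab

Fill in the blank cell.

Attach aspect progressive -du → bakhozukhdu.
Attach number dual -so → bakhozukhduso.
Apply epenthesis: bakhozukhduso → bakhozukhuduso.

bakhozukhuduso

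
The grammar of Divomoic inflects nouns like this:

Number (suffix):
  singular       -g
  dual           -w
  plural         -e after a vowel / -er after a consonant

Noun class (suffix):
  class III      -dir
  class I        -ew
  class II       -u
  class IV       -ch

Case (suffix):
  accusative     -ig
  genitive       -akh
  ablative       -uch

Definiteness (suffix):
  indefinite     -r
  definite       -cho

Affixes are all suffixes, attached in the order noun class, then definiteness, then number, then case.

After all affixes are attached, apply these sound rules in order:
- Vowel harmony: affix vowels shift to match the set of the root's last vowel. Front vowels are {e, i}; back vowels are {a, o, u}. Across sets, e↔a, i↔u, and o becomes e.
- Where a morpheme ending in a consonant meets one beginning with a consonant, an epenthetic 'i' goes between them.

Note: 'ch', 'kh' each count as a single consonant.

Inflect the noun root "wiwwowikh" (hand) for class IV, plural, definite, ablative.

wiwwowikhichicheeich

Attach noun class class IV -ch → wiwwowikhch.
Attach definiteness definite -cho → wiwwowikhchcho.
Attach number plural -e (after vowel 'o') → wiwwowikhchchoe.
Attach case ablative -uch → wiwwowikhchchoeuch.
Apply vowel harmony: wiwwowikhchchoeuch → wiwwowikhchcheeich.
Apply epenthesis: wiwwowikhchcheeich → wiwwowikhichicheeich.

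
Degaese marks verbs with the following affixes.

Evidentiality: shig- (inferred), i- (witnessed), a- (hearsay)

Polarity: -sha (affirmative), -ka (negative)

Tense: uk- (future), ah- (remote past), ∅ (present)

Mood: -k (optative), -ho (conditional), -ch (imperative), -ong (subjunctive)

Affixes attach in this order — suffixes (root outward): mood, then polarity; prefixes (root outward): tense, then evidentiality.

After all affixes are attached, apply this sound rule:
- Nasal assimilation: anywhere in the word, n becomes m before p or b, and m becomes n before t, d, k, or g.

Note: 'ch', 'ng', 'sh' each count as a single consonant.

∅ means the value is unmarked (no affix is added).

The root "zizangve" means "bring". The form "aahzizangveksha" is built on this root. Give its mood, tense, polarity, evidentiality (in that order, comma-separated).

Segment: a-ah-zizangve-k-sha.
mood: -k → optative.
tense: ah- → remote past.
polarity: -sha → affirmative.
evidentiality: a- → hearsay.

optative, remote past, affirmative, hearsay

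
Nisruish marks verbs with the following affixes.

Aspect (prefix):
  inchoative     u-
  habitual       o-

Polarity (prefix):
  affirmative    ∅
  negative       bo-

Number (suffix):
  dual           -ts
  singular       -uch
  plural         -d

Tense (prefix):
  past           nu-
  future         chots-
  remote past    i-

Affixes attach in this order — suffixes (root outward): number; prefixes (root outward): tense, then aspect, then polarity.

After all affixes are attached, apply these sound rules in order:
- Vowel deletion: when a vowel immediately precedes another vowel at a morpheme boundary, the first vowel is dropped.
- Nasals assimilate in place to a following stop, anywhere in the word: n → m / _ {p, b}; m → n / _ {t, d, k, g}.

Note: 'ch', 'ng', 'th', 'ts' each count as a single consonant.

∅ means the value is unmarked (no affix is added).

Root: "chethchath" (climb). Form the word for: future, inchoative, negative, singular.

Attach tense future chots- → chotschethchath.
Attach number singular -uch → chotschethchathuch.
Attach aspect inchoative u- → uchotschethchathuch.
Attach polarity negative bo- → bouchotschethchathuch.
Apply vowel deletion: bouchotschethchathuch → buchotschethchathuch.
Nasal assimilation: no change.

buchotschethchathuch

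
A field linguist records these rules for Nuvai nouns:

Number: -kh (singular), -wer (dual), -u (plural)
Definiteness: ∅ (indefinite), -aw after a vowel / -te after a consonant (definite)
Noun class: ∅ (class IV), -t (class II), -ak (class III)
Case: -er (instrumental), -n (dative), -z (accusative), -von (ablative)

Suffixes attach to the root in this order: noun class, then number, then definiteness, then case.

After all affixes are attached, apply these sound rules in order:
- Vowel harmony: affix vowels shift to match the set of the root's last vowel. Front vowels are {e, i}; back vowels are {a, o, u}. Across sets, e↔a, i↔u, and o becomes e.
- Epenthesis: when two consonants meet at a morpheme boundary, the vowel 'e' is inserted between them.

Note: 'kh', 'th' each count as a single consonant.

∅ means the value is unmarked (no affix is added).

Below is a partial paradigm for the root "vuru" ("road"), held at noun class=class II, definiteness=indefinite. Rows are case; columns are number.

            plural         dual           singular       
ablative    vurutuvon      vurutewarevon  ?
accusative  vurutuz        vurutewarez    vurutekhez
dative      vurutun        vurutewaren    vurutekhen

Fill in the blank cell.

Attach noun class class II -t → vurut.
Attach number singular -kh → vurutkh.
definiteness = indefinite: zero marking, form stays vurutkh.
Attach case ablative -von → vurutkhvon.
Vowel harmony: no change.
Apply epenthesis: vurutkhvon → vurutekhevon.

vurutekhevon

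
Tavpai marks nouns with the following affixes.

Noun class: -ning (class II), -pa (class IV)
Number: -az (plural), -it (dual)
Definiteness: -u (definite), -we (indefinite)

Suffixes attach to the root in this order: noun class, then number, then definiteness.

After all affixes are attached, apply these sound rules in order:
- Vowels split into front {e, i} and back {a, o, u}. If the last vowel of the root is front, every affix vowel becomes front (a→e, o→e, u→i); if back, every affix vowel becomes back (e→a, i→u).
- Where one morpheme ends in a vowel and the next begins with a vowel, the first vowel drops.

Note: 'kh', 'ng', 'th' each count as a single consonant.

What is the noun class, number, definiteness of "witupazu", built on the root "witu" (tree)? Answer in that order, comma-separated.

class IV, plural, definite

Segment: witu-pa-az-u.
noun class: -pa → class IV.
number: -az → plural.
definiteness: -u → definite.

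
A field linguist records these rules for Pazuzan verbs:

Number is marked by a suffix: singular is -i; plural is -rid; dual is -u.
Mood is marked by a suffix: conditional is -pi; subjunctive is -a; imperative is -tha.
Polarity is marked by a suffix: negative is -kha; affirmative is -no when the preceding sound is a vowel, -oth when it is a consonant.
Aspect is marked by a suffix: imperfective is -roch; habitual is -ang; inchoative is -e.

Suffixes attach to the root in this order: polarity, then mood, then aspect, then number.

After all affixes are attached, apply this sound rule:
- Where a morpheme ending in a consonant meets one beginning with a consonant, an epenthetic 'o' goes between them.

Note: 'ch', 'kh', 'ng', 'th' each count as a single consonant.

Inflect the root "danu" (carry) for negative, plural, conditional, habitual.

Attach polarity negative -kha → danukha.
Attach mood conditional -pi → danukhapi.
Attach aspect habitual -ang → danukhapiang.
Attach number plural -rid → danukhapiangrid.
Apply epenthesis: danukhapiangrid → danukhapiangorid.

danukhapiangorid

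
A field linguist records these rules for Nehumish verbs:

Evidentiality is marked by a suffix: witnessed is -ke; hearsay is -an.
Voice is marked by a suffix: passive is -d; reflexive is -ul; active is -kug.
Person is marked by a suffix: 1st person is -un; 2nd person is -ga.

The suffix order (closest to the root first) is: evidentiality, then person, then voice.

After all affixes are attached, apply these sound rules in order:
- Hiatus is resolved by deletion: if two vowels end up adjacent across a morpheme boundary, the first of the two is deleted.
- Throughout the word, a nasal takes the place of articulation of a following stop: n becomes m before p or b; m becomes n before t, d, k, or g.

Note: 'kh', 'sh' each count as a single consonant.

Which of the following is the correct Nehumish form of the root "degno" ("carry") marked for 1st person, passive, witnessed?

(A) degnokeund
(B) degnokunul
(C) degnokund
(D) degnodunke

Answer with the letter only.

C

Attach evidentiality witnessed -ke → degnoke.
Attach person 1st person -un → degnokeun.
Attach voice passive -d → degnokeund.
Apply vowel deletion: degnokeund → degnokund.
Nasal assimilation: no change.
So the correct form is degnokund, option (C).
(B) degnokunul is wrong: it uses reflexive instead of passive for voice.
(A) degnokeund is wrong: it fails to apply the sound rule(s).
(D) degnodunke is wrong: it has the affixes in the wrong order.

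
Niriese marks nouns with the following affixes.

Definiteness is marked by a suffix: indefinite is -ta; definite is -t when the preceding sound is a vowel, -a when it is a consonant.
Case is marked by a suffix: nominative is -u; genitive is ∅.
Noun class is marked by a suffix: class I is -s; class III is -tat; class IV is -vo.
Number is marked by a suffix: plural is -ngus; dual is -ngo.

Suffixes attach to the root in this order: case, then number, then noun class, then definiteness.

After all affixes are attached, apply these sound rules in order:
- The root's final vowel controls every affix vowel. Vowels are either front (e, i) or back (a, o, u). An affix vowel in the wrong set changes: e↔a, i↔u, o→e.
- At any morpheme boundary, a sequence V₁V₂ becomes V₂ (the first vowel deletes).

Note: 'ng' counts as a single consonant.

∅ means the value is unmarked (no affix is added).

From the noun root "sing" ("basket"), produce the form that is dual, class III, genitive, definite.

singngetete

case = genitive: zero marking, form stays sing.
Attach number dual -ngo → singngo.
Attach noun class class III -tat → singngotat.
Attach definiteness definite -a (after consonant 't') → singngotata.
Apply vowel harmony: singngotata → singngetete.
Vowel deletion: no change.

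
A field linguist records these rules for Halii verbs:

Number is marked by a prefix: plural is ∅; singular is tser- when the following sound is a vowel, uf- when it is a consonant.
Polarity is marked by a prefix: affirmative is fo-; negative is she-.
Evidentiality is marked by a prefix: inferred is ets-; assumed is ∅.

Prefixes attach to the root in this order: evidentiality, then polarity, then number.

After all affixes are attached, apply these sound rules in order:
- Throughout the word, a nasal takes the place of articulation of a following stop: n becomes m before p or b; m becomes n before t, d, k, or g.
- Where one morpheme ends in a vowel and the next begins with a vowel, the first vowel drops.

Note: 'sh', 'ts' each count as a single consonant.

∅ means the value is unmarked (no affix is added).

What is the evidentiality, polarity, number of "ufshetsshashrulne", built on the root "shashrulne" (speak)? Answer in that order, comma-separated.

inferred, negative, singular

Segment: uf-she-ets-shashrulne.
evidentiality: ets- → inferred.
polarity: she- → negative.
number: tser/uf- → singular.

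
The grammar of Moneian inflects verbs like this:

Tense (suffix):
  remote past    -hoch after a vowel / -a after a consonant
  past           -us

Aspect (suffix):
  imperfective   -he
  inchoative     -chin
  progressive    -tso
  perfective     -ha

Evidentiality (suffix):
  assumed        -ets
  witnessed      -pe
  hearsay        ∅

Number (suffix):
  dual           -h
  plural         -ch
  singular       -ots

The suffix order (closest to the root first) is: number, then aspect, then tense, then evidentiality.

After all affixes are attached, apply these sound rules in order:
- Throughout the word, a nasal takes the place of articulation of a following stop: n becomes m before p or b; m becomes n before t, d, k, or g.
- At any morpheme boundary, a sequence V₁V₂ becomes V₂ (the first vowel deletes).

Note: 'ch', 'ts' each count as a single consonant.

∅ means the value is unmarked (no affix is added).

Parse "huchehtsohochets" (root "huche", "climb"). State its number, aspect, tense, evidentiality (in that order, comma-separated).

dual, progressive, remote past, assumed

Segment: huche-h-tso-hoch-ets.
number: -h → dual.
aspect: -tso → progressive.
tense: -hoch/a → remote past.
evidentiality: -ets → assumed.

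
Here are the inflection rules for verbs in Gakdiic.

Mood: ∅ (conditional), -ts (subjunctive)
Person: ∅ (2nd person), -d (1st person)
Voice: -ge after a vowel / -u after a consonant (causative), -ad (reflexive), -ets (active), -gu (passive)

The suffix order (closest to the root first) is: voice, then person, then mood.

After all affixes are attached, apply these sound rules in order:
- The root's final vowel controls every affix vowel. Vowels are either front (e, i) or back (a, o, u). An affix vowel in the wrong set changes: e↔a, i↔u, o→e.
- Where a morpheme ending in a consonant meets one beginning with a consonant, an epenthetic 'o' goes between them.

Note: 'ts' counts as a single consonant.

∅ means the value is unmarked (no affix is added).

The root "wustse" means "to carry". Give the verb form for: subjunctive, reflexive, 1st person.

wustseedodots

Attach voice reflexive -ad → wustsead.
Attach person 1st person -d → wustseadd.
Attach mood subjunctive -ts → wustseaddts.
Apply vowel harmony: wustseaddts → wustseeddts.
Apply epenthesis: wustseeddts → wustseedodots.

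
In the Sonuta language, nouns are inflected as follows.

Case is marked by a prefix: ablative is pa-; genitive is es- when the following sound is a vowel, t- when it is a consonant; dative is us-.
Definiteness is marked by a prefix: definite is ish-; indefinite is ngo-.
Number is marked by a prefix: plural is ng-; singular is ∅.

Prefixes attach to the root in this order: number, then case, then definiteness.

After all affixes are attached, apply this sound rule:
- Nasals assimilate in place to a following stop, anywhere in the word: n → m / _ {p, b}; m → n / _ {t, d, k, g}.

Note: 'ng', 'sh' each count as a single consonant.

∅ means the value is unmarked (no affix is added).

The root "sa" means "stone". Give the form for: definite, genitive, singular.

ishtsa

number = singular: zero marking, form stays sa.
Attach case genitive t- (before consonant 's') → tsa.
Attach definiteness definite ish- → ishtsa.
Nasal assimilation: no change.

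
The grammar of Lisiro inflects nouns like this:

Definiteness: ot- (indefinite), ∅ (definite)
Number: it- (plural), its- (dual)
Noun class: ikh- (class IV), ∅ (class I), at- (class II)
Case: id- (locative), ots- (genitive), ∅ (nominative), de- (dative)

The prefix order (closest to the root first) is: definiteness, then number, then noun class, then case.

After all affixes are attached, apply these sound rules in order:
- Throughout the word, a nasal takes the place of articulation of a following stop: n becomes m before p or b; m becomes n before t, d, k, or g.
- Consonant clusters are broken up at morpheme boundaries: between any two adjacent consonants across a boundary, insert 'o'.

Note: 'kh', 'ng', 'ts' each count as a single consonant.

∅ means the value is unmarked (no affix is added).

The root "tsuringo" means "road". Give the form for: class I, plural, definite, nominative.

definiteness = definite: zero marking, form stays tsuringo.
Attach number plural it- → ittsuringo.
noun class = class I: zero marking, form stays ittsuringo.
case = nominative: zero marking, form stays ittsuringo.
Nasal assimilation: no change.
Apply epenthesis: ittsuringo → itotsuringo.

itotsuringo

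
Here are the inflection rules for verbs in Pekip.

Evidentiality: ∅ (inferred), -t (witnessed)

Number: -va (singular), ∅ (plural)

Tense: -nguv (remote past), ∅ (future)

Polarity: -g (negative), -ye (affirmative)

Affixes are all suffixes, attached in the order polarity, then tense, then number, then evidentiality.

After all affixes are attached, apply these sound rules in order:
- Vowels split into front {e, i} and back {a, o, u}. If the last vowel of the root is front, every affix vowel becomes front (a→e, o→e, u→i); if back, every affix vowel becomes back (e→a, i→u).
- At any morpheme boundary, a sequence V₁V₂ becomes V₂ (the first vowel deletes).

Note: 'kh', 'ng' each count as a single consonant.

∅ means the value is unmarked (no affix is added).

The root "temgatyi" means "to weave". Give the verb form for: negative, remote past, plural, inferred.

Attach polarity negative -g → temgatyig.
Attach tense remote past -nguv → temgatyignguv.
number = plural: zero marking, form stays temgatyignguv.
evidentiality = inferred: zero marking, form stays temgatyignguv.
Apply vowel harmony: temgatyignguv → temgatyigngiv.
Vowel deletion: no change.

temgatyigngiv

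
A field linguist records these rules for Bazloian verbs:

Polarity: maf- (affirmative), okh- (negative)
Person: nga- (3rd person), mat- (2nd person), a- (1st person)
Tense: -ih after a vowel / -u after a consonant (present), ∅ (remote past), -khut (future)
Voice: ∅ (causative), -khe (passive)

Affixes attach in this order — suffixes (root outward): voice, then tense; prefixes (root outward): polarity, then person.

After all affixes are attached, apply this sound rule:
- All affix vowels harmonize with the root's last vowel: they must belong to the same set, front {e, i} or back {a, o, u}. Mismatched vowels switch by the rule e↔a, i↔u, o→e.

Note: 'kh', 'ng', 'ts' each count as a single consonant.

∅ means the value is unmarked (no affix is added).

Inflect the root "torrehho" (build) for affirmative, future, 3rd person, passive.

ngamaftorrehhokhakhut

Attach polarity affirmative maf- → maftorrehho.
Attach person 3rd person nga- → ngamaftorrehho.
Attach voice passive -khe → ngamaftorrehhokhe.
Attach tense future -khut → ngamaftorrehhokhekhut.
Apply vowel harmony: ngamaftorrehhokhekhut → ngamaftorrehhokhakhut.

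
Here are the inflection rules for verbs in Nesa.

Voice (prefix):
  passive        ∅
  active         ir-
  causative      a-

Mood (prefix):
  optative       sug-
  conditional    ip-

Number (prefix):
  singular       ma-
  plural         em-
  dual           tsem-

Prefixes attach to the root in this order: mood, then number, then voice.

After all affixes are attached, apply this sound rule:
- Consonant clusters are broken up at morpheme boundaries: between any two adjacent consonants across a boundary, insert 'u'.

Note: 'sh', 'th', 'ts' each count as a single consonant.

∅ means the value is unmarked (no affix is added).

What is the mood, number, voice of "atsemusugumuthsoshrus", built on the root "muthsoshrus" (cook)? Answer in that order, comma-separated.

Segment: a-tsem-sug-muthsoshrus.
mood: sug- → optative.
number: tsem- → dual.
voice: a- → causative.

optative, dual, causative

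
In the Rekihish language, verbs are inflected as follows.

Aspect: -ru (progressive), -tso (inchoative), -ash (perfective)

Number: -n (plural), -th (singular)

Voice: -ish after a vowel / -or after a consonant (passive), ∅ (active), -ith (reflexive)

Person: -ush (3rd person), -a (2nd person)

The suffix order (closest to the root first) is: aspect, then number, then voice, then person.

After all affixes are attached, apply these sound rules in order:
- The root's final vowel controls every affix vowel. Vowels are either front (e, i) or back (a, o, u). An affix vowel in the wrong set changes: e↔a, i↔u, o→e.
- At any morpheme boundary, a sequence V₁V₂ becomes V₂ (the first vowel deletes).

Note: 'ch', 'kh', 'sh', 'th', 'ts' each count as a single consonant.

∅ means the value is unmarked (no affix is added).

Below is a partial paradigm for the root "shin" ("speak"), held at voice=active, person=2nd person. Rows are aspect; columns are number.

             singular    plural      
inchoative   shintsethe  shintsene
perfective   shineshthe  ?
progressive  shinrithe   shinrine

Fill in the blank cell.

shineshne

Attach aspect perfective -ash → shinash.
Attach number plural -n → shinashn.
voice = active: zero marking, form stays shinashn.
Attach person 2nd person -a → shinashna.
Apply vowel harmony: shinashna → shineshne.
Vowel deletion: no change.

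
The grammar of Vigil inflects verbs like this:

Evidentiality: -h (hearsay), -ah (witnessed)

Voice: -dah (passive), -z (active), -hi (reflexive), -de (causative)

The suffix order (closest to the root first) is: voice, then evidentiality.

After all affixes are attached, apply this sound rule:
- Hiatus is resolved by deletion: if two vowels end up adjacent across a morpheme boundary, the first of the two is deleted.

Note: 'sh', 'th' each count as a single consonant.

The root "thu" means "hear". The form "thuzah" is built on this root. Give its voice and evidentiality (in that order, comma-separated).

Segment: thu-z-ah.
voice: -z → active.
evidentiality: -ah → witnessed.

active, witnessed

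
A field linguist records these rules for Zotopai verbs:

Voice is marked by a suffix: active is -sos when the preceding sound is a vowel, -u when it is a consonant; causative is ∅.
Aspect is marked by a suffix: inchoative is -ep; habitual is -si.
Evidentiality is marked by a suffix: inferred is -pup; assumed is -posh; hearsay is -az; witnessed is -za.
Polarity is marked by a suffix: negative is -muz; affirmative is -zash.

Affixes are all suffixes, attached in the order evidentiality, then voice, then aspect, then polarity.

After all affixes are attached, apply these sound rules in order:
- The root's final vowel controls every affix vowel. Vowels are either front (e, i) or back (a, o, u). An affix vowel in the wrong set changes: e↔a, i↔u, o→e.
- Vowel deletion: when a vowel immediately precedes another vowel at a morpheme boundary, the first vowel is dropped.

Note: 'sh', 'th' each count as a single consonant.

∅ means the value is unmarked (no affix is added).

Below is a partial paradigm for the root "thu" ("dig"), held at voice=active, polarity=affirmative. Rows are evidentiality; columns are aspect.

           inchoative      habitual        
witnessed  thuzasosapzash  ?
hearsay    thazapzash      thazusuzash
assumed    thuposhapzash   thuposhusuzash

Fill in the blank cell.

Attach evidentiality witnessed -za → thuza.
Attach voice active -sos (after vowel 'a') → thuzasos.
Attach aspect habitual -si → thuzasossi.
Attach polarity affirmative -zash → thuzasossizash.
Apply vowel harmony: thuzasossizash → thuzasossuzash.
Vowel deletion: no change.

thuzasossuzash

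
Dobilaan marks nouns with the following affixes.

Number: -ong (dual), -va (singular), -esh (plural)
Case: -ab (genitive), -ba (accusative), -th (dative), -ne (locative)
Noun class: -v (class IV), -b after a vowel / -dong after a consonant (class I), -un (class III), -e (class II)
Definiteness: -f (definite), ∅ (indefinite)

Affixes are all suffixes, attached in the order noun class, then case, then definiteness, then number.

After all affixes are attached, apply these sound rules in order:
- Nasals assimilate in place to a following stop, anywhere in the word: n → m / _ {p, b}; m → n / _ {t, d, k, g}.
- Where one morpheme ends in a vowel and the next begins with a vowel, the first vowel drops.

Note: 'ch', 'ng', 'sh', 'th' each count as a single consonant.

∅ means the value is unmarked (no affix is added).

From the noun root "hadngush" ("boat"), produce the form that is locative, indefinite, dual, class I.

Attach noun class class I -dong (after consonant 'sh') → hadngushdong.
Attach case locative -ne → hadngushdongne.
definiteness = indefinite: zero marking, form stays hadngushdongne.
Attach number dual -ong → hadngushdongneong.
Nasal assimilation: no change.
Apply vowel deletion: hadngushdongneong → hadngushdongnong.

hadngushdongnong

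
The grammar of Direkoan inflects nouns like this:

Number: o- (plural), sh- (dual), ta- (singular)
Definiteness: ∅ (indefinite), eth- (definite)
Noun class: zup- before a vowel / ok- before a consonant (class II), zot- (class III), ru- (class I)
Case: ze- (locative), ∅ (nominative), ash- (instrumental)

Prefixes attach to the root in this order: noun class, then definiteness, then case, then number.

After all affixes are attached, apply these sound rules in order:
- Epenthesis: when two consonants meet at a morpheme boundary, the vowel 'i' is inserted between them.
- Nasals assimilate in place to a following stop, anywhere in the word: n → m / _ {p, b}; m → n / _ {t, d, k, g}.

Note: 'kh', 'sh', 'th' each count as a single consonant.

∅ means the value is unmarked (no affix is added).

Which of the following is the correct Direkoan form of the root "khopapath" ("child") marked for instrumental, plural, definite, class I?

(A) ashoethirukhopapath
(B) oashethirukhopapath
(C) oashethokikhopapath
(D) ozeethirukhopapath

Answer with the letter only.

B

Attach noun class class I ru- → rukhopapath.
Attach definiteness definite eth- → ethrukhopapath.
Attach case instrumental ash- → ashethrukhopapath.
Attach number plural o- → oashethrukhopapath.
Apply epenthesis: oashethrukhopapath → oashethirukhopapath.
Nasal assimilation: no change.
So the correct form is oashethirukhopapath, option (B).
(D) ozeethirukhopapath is wrong: it uses locative instead of instrumental for case.
(A) ashoethirukhopapath is wrong: it has the affixes in the wrong order.
(C) oashethokikhopapath is wrong: it uses class II instead of class I for noun class.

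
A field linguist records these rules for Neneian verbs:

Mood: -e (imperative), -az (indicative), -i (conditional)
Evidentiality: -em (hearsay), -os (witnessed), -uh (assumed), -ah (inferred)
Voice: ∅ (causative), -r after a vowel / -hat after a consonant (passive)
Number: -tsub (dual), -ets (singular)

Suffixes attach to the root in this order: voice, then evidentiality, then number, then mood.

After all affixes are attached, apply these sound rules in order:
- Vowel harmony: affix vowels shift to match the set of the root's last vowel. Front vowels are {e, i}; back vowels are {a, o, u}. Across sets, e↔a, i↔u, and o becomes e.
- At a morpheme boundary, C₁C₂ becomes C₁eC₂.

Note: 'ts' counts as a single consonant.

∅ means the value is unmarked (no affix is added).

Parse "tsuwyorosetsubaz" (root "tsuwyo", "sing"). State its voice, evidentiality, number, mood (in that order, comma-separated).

Segment: tsuwyo-r-os-tsub-az.
voice: -r/hat → passive.
evidentiality: -os → witnessed.
number: -tsub → dual.
mood: -az → indicative.

passive, witnessed, dual, indicative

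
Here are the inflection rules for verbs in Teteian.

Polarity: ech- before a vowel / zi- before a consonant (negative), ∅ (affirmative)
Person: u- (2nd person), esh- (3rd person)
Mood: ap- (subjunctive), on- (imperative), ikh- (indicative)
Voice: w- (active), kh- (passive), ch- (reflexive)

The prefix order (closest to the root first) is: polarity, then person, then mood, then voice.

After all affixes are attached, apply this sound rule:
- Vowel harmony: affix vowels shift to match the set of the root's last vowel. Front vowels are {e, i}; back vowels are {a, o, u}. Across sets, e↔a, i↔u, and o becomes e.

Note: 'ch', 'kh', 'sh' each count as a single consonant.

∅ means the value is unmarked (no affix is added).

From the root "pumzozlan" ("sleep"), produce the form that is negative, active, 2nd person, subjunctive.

Attach polarity negative zi- (before consonant 'p') → zipumzozlan.
Attach person 2nd person u- → uzipumzozlan.
Attach mood subjunctive ap- → apuzipumzozlan.
Attach voice active w- → wapuzipumzozlan.
Apply vowel harmony: wapuzipumzozlan → wapuzupumzozlan.

wapuzupumzozlan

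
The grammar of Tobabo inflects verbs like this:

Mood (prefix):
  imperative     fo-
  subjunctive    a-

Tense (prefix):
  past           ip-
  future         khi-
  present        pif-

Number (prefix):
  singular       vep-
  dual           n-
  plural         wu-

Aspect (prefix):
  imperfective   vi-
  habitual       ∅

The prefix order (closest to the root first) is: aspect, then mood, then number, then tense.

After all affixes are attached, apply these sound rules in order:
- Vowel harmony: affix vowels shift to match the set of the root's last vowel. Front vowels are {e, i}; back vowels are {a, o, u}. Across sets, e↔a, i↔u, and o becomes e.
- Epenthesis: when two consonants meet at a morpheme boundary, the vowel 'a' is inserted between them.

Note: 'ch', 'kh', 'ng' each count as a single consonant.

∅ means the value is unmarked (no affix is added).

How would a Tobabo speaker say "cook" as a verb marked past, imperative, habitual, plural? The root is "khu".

aspect = habitual: zero marking, form stays khu.
Attach mood imperative fo- → fokhu.
Attach number plural wu- → wufokhu.
Attach tense past ip- → ipwufokhu.
Apply vowel harmony: ipwufokhu → upwufokhu.
Apply epenthesis: upwufokhu → upawufokhu.

upawufokhu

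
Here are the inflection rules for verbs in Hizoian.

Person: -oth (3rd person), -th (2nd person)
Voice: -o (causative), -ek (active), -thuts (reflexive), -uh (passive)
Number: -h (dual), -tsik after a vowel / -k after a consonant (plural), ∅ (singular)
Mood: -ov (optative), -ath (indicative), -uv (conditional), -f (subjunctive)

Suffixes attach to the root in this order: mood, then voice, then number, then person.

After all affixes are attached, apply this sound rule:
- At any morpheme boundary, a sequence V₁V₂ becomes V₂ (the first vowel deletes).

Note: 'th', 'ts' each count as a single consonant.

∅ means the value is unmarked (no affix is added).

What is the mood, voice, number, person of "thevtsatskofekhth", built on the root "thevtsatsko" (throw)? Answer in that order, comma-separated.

Segment: thevtsatsko-f-ek-h-th.
mood: -f → subjunctive.
voice: -ek → active.
number: -h → dual.
person: -th → 2nd person.

subjunctive, active, dual, 2nd person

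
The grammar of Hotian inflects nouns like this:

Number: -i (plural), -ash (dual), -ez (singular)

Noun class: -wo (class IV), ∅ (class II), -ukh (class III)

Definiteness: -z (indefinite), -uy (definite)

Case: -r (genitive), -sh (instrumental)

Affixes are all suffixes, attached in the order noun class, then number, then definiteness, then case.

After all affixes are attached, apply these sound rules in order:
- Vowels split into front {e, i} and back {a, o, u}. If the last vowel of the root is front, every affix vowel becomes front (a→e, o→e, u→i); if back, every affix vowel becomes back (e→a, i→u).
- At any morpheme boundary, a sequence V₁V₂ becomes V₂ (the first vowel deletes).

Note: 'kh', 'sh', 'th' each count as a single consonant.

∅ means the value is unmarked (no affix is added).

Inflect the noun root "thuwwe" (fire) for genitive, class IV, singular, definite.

thuwweweziyr

Attach noun class class IV -wo → thuwwewo.
Attach number singular -ez → thuwwewoez.
Attach definiteness definite -uy → thuwwewoezuy.
Attach case genitive -r → thuwwewoezuyr.
Apply vowel harmony: thuwwewoezuyr → thuwweweeziyr.
Apply vowel deletion: thuwweweeziyr → thuwweweziyr.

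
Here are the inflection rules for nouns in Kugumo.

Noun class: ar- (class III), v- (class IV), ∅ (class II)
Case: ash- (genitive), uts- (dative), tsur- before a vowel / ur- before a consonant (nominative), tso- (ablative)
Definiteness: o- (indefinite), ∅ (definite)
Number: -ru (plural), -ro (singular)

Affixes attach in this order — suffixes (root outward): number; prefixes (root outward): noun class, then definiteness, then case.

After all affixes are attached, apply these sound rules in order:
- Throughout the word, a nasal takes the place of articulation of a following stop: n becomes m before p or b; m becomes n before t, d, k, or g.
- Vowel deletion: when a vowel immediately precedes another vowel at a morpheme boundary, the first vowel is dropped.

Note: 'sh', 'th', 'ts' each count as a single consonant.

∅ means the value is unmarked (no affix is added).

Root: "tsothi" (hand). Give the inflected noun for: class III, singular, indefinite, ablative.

tsartsothiro

Attach noun class class III ar- → artsothi.
Attach definiteness indefinite o- → oartsothi.
Attach case ablative tso- → tsooartsothi.
Attach number singular -ro → tsooartsothiro.
Nasal assimilation: no change.
Apply vowel deletion: tsooartsothiro → tsartsothiro.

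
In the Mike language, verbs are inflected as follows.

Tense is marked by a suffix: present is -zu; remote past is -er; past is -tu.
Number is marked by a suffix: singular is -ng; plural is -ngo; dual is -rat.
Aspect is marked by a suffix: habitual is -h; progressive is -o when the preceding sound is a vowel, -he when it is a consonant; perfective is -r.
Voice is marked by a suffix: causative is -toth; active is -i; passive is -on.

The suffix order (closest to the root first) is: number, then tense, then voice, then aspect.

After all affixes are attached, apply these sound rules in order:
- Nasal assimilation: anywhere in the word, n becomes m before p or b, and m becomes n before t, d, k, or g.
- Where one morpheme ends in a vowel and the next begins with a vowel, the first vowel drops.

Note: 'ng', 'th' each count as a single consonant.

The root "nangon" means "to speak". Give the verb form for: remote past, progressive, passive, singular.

Attach number singular -ng → nangonng.
Attach tense remote past -er → nangonnger.
Attach voice passive -on → nangonngeron.
Attach aspect progressive -he (after consonant 'n') → nangonngeronhe.
Nasal assimilation: no change.
Vowel deletion: no change.

nangonngeronhe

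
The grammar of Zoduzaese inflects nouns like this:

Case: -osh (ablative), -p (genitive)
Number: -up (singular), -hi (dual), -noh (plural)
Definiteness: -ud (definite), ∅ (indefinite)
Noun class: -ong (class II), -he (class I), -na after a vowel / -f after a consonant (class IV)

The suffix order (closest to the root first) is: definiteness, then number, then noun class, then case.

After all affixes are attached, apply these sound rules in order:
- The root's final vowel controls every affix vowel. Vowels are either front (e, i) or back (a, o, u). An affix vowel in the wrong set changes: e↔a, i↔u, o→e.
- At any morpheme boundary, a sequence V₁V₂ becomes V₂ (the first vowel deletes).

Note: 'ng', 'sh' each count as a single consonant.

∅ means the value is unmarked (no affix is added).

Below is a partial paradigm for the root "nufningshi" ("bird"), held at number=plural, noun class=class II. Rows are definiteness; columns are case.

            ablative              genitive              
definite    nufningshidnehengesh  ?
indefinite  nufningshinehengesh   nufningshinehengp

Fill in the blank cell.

Attach definiteness definite -ud → nufningshiud.
Attach number plural -noh → nufningshiudnoh.
Attach noun class class II -ong → nufningshiudnohong.
Attach case genitive -p → nufningshiudnohongp.
Apply vowel harmony: nufningshiudnohongp → nufningshiidnehengp.
Apply vowel deletion: nufningshiidnehengp → nufningshidnehengp.

nufningshidnehengp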